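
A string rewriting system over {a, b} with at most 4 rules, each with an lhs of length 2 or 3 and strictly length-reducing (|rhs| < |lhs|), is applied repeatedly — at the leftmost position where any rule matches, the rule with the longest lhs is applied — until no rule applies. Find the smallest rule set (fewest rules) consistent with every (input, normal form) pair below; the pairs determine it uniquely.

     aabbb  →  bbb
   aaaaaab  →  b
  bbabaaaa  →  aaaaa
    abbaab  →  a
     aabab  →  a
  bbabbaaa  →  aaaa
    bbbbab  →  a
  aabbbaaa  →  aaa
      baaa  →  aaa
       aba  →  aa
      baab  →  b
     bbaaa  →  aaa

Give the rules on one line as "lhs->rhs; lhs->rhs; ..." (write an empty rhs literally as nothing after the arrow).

  | aabbb => bbb
  | aaaaaab => aaaab => aab => b
  | bbabaaaa => babaaaa => abaaaa => aaaaa
  | abbaab => abaab => aaab => ab => a

aab->b; ab->a; ba->a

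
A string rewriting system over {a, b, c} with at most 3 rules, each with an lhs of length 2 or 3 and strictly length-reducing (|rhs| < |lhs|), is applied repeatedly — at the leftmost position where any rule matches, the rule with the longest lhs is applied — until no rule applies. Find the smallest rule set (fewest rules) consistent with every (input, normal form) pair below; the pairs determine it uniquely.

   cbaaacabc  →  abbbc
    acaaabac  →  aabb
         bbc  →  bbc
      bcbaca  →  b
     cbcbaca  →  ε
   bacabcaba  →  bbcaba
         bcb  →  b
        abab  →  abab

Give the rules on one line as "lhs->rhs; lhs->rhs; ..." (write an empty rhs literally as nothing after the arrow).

ac->b; aca->cb; cb->

  | cbaaacabc => aaacabc => aacbbc => abbbc
  | acaaabac => cbaabac => aabac => aabb
  | bbc
  | bcbaca => baca => bcb => b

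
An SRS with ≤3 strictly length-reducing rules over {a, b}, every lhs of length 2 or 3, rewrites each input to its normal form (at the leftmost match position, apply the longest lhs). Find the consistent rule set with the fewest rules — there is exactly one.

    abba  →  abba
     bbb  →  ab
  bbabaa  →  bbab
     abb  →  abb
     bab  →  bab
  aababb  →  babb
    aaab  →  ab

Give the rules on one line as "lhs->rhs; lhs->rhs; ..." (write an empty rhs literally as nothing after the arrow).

aa->; bbb->ab

  | abba
  | bbb => ab
  | bbabaa => bbab
  | abb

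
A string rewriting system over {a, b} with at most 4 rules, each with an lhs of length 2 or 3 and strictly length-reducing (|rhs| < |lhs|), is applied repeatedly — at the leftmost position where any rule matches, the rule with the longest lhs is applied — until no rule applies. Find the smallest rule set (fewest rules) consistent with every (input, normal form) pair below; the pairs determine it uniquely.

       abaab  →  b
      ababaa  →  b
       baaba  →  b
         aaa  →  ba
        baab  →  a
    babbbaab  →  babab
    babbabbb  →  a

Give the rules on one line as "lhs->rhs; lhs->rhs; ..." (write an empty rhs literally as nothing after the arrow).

aa->b; bb->a; bba->b; bbb->bb

  | abaab => abbb => abb => aa => b
  | ababaa => ababb => abaa => abb => aa => b
  | baaba => bbba => bba => b
  | aaa => ba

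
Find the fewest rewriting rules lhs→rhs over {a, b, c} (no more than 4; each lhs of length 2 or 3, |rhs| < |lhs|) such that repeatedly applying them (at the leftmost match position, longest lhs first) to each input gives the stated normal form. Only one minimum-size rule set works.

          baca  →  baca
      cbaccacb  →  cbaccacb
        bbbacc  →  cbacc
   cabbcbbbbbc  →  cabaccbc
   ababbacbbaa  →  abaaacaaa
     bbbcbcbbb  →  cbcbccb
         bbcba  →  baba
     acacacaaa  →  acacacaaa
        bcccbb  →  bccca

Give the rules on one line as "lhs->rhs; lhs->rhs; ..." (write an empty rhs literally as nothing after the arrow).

bb->a; bbb->cb; bbc->ba

  | baca
  | cbaccacb
  | bbbacc => cbacc
  | cabbcbbbbbc => cababbbbbc => cabacbbbc => cabaccbc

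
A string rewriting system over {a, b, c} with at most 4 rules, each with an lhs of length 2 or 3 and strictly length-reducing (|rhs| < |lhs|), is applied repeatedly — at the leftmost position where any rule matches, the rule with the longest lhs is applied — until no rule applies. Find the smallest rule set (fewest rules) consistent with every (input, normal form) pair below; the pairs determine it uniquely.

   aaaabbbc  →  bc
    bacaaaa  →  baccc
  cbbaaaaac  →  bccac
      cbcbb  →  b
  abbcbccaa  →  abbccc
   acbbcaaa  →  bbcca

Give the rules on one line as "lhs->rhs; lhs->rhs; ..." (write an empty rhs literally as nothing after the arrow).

  | aaaabbbc => caabbbc => ccbbbc => cbbc => bc
  | bacaaaa => baccaa => baccc
  | cbbaaaaac => baaaaac => bcaaac => bccac
  | cbcbb => cbb => b

aa->c; acb->b; cb->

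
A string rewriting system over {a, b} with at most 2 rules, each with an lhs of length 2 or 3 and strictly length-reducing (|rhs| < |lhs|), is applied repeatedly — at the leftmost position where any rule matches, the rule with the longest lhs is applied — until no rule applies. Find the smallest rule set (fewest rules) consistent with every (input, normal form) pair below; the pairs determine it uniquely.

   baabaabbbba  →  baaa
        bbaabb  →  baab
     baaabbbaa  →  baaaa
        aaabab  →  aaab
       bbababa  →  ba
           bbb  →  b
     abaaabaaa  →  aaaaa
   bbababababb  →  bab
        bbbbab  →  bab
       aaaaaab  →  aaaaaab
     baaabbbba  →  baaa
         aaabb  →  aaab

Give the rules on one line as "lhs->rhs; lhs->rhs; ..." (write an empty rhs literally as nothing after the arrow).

aba->a; bb->b

  | baabaabbbba => baaabbbba => baaabbba => baaabba => baaaba => baaa
  | bbaabb => baabb => baab
  | baaabbbaa => baaabbaa => baaabaa => baaaa
  | aaabab => aaab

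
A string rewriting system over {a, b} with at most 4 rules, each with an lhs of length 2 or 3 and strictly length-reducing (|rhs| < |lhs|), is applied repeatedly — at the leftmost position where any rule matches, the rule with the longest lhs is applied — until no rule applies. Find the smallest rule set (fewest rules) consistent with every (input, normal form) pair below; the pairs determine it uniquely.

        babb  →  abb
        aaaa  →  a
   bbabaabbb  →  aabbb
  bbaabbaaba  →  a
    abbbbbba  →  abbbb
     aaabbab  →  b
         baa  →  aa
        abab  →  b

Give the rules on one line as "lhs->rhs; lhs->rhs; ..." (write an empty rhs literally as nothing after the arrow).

aaa->; aba->; ba->a; bba->

  | babb => abb
  | aaaa => a
  | bbabaabbb => baabbb => aabbb
  | bbaabbaaba => abbaaba => aaba => a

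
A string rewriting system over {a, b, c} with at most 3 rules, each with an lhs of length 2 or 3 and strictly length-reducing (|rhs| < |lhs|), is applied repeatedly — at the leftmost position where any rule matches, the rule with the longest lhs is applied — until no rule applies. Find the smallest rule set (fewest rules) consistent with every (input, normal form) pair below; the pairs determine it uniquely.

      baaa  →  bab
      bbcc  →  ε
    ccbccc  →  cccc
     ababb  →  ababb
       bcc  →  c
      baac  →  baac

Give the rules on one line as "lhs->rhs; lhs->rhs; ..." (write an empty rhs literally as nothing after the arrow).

  | baaa => bab
  | bbcc => bc => ε
  | ccbccc => cccc
  | ababb

aaa->ab; bc->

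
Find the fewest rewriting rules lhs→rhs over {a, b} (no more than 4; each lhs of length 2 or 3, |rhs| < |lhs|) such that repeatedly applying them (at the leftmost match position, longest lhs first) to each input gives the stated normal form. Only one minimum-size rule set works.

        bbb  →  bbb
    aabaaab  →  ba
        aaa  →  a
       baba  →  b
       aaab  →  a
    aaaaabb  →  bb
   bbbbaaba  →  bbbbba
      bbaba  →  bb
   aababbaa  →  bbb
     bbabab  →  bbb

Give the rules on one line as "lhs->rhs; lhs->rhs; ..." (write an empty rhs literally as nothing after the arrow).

  | bbb
  | aabaaab => baaab => bab => ba
  | aaa => a
  | baba => baa => b

aa->; ab->a; abb->bb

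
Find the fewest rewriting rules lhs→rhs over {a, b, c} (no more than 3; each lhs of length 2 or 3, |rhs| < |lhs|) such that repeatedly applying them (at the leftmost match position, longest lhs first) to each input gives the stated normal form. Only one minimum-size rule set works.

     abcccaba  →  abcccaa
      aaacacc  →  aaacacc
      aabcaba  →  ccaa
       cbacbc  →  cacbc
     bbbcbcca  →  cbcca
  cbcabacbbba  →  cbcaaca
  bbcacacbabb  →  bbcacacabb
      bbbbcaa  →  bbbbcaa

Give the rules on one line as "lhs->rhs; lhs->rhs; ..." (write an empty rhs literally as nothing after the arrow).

aab->c; ba->a; bcb->cb

  | abcccaba => abcccaa
  | aaacacc
  | aabcaba => ccaba => ccaa
  | cbacbc => cacbc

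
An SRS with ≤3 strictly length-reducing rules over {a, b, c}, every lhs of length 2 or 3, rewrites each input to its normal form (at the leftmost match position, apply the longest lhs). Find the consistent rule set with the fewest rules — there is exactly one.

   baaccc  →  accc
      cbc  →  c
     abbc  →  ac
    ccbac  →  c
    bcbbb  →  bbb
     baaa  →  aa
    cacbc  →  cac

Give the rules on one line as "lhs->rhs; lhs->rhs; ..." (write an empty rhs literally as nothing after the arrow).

ba->; bc->c; cb->b

  | baaccc => accc
  | cbc => bc => c
  | abbc => abc => ac
  | ccbac => cbac => bac => c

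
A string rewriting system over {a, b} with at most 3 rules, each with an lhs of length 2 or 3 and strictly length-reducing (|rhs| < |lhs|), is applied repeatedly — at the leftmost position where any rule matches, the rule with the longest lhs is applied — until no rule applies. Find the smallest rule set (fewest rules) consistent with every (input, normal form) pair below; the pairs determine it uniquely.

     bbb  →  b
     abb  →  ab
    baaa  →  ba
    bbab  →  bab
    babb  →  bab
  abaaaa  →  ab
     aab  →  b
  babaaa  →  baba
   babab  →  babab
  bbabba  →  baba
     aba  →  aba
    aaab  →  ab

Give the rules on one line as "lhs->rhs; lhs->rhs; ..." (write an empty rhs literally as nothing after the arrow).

aa->; bb->b

  | bbb => bb => b
  | abb => ab
  | baaa => ba
  | bbab => bab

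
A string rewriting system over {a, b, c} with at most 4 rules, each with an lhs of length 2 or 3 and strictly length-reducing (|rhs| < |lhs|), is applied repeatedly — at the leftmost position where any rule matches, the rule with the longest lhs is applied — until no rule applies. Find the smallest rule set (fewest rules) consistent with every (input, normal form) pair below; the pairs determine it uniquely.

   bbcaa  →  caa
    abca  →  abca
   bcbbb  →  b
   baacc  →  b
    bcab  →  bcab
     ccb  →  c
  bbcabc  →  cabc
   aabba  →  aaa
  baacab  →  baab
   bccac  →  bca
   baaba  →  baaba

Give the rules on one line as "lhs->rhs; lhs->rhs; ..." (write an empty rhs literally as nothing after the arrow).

  | bbcaa => caa
  | abca
  | bcbbb => bbb => b
  | baacc => bac => b

ac->; bb->; cac->a; cb->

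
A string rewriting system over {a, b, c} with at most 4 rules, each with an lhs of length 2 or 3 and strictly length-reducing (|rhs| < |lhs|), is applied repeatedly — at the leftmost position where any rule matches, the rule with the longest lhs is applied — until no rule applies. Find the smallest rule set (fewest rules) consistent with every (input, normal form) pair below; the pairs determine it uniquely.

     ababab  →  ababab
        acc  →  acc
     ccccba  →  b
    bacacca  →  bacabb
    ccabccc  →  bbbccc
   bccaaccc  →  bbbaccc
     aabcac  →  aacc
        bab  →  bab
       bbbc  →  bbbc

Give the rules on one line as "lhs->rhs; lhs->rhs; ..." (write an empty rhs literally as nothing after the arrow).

  | ababab
  | acc
  | ccccba => ccca => cbb => b
  | bacacca => bacabb

bca->c; cb->; cca->bb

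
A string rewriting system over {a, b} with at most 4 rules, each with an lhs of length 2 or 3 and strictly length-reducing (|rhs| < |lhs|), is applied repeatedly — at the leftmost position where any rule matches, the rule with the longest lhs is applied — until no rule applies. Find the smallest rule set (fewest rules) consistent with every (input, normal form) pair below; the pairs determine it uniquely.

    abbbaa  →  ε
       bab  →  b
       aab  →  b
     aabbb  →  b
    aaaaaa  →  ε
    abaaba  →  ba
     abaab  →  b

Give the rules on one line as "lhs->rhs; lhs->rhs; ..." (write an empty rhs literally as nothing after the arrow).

  | abbbaa => bbaa => aa => ε
  | bab => b
  | aab => b
  | aabbb => bbb => b

aa->; ab->; bb->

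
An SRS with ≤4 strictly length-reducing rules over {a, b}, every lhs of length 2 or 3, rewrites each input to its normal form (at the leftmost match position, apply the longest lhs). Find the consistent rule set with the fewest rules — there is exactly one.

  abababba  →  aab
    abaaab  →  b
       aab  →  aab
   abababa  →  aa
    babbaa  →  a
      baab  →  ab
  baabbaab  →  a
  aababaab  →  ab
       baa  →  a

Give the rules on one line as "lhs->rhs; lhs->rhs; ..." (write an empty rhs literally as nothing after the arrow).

aaa->; ba->; bab->

  | abababba => aabba => aab
  | abaaab => aaab => b
  | aab
  | abababa => aaba => aa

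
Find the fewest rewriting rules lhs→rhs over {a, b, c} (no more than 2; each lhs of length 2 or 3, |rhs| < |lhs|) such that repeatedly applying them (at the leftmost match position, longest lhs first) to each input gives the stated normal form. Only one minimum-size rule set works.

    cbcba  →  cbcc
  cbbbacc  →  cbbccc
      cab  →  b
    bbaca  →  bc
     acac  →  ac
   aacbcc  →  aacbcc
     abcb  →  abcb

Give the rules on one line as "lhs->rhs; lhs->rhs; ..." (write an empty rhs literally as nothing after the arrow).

  | cbcba => cbcc
  | cbbbacc => cbbccc
  | cab => b
  | bbaca => bcca => bc

ba->c; ca->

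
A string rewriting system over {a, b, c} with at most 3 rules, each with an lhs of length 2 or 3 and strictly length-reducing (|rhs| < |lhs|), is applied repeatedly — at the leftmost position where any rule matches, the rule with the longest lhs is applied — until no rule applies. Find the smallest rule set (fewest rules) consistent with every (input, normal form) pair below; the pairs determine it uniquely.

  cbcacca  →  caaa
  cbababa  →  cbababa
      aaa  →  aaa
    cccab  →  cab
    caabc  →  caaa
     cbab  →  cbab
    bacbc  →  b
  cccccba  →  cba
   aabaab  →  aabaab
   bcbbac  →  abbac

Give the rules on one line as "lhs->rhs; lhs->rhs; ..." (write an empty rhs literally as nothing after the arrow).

  | cbcacca => caacca => caaa
  | cbababa
  | aaa
  | cccab => cab

aca->; bc->a; cc->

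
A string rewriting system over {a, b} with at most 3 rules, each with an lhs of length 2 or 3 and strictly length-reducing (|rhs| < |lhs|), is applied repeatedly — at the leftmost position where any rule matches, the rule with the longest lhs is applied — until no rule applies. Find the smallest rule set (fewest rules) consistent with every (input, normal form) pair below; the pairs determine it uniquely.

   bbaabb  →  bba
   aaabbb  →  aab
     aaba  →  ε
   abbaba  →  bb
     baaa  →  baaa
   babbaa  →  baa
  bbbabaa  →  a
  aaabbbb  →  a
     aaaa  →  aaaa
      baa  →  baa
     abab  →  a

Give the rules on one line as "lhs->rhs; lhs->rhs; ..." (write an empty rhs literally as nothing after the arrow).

aba->bb; abb->; bbb->a

  | bbaabb => bba
  | aaabbb => aab
  | aaba => abb => ε
  | abbaba => aba => bb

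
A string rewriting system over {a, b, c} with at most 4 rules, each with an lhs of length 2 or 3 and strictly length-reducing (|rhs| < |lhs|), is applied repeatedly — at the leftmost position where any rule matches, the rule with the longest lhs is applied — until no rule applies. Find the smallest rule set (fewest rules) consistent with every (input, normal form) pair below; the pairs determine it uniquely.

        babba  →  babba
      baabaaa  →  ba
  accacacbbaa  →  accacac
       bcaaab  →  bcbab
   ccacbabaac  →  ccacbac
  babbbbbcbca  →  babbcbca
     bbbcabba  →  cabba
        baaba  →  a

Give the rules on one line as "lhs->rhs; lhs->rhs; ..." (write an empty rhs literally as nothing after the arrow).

aa->b; aba->; bbb->

  | babba
  | baabaaa => bbbaaa => aaa => ba
  | accacacbbaa => accacacbbb => accacac
  | bcaaab => bcbab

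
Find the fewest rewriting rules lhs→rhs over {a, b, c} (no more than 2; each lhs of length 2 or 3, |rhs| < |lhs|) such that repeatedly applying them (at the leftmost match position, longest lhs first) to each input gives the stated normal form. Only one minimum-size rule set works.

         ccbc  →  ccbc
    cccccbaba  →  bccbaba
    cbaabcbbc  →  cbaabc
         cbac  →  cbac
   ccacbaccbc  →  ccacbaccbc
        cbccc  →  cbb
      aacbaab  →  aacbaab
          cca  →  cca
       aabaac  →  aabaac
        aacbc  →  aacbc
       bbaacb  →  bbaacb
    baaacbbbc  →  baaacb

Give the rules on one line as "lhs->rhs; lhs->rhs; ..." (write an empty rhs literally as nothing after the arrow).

bbc->; ccc->b

  | ccbc
  | cccccbaba => bccbaba
  | cbaabcbbc => cbaabc
  | cbac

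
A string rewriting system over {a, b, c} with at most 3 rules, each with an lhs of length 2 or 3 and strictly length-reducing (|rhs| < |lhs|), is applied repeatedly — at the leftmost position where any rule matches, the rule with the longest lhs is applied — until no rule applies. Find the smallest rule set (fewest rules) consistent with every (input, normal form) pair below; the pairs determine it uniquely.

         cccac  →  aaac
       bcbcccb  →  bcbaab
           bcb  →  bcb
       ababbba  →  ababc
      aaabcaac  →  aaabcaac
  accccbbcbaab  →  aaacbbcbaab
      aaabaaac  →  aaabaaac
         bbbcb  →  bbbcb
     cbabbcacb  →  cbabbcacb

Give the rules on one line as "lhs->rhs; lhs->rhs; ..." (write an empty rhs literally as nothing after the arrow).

  | cccac => aaac
  | bcbcccb => bcbaab
  | bcb
  | ababbba => ababc

bba->c; ccc->aa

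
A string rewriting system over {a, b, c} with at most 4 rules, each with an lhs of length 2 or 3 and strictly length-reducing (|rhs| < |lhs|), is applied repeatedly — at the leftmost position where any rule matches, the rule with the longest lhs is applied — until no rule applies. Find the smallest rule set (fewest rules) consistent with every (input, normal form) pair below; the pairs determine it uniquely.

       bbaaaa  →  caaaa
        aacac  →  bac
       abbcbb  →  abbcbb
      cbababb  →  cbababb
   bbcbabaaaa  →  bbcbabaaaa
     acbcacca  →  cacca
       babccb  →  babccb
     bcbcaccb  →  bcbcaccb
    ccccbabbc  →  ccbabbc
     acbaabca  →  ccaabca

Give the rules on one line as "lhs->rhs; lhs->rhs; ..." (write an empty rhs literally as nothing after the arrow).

  | bbaaaa => caaaa
  | aacac => bac
  | abbcbb
  | cbababb

aac->b; acb->cc; bba->ca; ccc->c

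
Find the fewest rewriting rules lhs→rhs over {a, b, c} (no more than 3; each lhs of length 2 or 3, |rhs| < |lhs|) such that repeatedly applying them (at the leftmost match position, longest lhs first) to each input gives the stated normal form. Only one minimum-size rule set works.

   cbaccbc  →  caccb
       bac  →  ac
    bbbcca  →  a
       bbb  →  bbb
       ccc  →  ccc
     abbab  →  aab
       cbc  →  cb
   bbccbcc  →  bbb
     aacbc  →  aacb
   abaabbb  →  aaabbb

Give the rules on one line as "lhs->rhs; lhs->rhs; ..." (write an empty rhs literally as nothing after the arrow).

  | cbaccbc => caccbc => caccb
  | bac => ac
  | bbbcca => bbbca => bbba => bba => ba => a
  | bbb

ba->a; bc->b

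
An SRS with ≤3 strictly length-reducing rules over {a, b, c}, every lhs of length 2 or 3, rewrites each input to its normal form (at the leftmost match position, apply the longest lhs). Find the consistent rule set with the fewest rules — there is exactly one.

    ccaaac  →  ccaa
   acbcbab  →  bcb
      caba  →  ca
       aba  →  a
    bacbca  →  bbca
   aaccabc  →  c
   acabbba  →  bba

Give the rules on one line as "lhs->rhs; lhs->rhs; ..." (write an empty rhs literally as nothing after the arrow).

ab->; ac->

  | ccaaac => ccaa
  | acbcbab => bcbab => bcb
  | caba => ca
  | aba => a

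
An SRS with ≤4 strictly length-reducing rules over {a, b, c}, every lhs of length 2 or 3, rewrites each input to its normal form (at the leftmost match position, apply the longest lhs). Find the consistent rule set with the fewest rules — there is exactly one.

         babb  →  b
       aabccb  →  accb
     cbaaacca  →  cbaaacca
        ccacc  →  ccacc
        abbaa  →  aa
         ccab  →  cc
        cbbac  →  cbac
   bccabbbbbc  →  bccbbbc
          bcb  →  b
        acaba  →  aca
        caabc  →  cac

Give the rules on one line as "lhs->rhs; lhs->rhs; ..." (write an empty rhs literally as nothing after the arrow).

ab->; abb->; bba->ba; bcb->b

  | babb => b
  | aabccb => accb
  | cbaaacca
  | ccacc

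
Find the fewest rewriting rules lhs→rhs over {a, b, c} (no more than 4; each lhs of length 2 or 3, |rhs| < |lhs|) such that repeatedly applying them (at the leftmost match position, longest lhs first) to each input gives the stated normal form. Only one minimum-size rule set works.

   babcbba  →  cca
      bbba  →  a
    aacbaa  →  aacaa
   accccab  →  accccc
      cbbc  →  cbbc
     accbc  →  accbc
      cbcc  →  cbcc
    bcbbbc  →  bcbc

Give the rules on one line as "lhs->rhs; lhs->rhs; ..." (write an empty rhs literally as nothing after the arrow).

  | babcbba => abcbba => ccbba => ccba => cca
  | bbba => ba => a
  | aacbaa => aacaa
  | accccab => accccc

ab->c; ba->a; bbb->b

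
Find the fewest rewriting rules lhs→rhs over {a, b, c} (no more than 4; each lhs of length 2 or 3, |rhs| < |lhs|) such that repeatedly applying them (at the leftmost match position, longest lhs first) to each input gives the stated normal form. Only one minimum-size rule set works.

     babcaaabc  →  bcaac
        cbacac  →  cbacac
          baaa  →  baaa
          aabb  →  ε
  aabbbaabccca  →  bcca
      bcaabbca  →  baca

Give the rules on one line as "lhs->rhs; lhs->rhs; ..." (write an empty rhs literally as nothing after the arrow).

ab->; acc->c; cab->a

  | babcaaabc => bcaaabc => bcaac
  | cbacac
  | baaa
  | aabb => ab => ε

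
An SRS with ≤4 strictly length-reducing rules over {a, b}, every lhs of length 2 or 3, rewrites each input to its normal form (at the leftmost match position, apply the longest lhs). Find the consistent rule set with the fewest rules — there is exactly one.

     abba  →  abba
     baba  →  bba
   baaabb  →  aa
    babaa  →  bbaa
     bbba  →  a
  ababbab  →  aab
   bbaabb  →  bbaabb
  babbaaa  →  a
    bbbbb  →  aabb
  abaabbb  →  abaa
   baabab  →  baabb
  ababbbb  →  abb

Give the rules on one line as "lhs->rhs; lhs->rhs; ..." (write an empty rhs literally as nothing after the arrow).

aaa->a; bab->bb; bbb->aa

  | abba
  | baba => bba
  | baaabb => babb => bbb => aa
  | babaa => bbaa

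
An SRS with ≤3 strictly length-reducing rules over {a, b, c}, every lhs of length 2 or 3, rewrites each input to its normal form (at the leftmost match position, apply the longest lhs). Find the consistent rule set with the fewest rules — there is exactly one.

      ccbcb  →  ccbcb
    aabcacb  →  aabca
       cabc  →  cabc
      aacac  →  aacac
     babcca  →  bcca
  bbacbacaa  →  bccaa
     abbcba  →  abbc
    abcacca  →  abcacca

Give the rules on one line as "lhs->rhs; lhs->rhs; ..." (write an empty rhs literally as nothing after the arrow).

  | ccbcb
  | aabcacb => aabca
  | cabc
  | aacac

acb->a; ba->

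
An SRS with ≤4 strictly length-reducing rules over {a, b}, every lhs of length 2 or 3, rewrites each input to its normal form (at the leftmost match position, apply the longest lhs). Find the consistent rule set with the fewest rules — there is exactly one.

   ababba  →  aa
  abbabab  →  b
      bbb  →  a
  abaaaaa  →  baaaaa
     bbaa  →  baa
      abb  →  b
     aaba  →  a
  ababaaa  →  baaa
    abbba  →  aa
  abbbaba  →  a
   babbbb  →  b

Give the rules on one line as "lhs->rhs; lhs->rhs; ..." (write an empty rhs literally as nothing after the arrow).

aab->; ab->b; bb->b; bbb->a

  | ababba => babba => bbba => aa
  | abbabab => bbabab => babab => bbab => bab => bb => b
  | bbb => a
  | abaaaaa => baaaaa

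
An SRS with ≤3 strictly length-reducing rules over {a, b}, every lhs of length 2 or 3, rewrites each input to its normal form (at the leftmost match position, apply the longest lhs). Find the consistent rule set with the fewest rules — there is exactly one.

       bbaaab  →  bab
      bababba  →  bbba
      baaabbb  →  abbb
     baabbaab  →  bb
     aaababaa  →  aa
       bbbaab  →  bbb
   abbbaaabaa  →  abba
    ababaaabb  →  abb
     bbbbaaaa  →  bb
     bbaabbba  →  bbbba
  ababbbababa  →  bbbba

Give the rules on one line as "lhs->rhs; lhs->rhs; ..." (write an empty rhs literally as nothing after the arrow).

aba->; baa->

  | bbaaab => bab
  | bababba => bbba
  | baaabbb => abbb
  | baabbaab => bbaab => bb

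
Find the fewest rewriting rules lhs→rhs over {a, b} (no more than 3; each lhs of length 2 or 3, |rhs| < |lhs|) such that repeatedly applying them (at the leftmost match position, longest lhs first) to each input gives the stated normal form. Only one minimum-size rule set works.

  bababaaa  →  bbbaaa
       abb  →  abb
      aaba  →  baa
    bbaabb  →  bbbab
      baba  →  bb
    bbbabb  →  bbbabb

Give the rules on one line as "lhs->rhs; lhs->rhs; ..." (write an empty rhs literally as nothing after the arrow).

  | bababaaa => bbbaaa
  | abb
  | aaba => baa
  | bbaabb => bbbab

aab->ba; aba->b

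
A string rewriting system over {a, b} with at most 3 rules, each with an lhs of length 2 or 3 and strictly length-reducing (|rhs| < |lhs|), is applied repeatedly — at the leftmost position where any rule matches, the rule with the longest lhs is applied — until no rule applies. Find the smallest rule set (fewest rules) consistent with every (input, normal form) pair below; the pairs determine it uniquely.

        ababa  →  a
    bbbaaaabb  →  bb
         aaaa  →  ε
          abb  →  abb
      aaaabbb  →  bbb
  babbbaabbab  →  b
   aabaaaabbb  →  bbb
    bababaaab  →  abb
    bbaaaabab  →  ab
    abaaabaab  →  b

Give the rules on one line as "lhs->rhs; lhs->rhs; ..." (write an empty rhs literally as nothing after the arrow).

  | ababa => aaba => ba => a
  | bbbaaaabb => bbaaaabb => baaaabb => aaaabb => ababb => aabb => bb
  | aaaa => aba => aa => ε
  | abb

aa->; aaa->ab; ba->a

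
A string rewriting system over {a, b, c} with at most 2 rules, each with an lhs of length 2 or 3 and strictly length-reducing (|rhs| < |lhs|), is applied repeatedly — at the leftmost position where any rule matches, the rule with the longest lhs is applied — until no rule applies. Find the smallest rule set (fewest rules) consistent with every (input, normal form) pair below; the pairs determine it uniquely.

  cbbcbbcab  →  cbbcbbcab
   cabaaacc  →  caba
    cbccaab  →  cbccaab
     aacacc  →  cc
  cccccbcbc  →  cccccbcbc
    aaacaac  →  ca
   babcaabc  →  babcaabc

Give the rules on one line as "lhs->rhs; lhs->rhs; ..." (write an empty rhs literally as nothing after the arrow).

  | cbbcbbcab
  | cabaaacc => cabaac => caba
  | cbccaab
  | aacacc => acacc => cacc => cc

ac->; aca->ca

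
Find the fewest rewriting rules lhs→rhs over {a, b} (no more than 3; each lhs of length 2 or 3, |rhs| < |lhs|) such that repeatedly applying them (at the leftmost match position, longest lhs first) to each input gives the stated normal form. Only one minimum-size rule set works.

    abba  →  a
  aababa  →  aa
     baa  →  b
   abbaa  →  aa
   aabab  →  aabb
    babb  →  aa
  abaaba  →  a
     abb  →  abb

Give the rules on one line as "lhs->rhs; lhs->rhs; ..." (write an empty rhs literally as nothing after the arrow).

  | abba => a
  | aababa => aabba => aa
  | baa => ba => b
  | abbaa => aa

ba->b; bba->; bbb->aa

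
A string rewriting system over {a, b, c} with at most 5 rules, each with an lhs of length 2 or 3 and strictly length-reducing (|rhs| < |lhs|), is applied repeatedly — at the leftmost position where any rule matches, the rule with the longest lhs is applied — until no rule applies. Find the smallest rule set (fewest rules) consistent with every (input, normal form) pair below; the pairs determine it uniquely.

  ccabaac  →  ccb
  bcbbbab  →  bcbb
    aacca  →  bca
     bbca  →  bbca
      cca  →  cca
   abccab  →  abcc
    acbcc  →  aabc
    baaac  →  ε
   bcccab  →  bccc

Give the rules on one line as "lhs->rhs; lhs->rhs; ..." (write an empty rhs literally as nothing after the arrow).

aac->b; bab->; cab->c; cbc->ab

  | ccabaac => ccaac => ccb
  | bcbbbab => bcbb
  | aacca => bca
  | bbca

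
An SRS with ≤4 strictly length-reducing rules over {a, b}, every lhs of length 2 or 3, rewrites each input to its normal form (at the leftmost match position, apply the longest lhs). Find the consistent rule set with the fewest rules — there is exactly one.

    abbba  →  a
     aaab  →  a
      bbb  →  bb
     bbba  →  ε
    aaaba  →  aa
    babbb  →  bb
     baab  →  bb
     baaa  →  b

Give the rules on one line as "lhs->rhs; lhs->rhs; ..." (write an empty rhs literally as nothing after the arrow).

  | abbba => abba => a
  | aaab => a
  | bbb => bb
  | bbba => bba => ε

aab->; ba->b; bba->; bbb->bb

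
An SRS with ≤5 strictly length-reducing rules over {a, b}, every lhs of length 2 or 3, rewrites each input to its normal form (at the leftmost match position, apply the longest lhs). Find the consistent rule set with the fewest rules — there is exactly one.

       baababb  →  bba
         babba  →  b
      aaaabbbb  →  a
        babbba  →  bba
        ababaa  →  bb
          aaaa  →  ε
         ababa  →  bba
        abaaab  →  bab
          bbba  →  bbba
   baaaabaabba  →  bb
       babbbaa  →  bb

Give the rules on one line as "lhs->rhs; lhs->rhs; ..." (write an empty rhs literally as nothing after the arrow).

  | baababb => bababb => bbabb => bba
  | babba => baa => b
  | aaaabbbb => aabbbb => abbbb => abb => a
  | babbba => baba => bba

aa->; aab->ab; aba->ba; abb->a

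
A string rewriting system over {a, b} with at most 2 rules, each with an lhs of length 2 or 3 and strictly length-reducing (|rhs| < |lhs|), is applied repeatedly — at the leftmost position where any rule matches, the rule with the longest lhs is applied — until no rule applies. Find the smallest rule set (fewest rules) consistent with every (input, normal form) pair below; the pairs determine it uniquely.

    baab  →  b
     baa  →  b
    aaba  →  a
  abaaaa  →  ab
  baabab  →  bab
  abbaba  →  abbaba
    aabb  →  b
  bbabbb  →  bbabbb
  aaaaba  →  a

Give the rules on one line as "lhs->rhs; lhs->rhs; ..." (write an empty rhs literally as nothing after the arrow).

  | baab => b
  | baa => b
  | aaba => a
  | abaaaa => abaa => ab

aa->; aab->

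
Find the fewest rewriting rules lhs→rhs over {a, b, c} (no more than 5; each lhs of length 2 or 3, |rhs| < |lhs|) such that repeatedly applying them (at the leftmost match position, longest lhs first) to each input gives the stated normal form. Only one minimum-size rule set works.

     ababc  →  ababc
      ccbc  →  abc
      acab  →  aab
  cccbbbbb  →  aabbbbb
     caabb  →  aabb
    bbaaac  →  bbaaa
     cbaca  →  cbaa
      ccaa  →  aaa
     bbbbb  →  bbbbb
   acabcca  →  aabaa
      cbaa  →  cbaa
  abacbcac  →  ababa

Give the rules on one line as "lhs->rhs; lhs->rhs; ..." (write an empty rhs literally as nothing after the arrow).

  | ababc
  | ccbc => abc
  | acab => aab
  | cccbbbbb => aabbbbb

ac->a; ca->a; cc->a; ccc->aa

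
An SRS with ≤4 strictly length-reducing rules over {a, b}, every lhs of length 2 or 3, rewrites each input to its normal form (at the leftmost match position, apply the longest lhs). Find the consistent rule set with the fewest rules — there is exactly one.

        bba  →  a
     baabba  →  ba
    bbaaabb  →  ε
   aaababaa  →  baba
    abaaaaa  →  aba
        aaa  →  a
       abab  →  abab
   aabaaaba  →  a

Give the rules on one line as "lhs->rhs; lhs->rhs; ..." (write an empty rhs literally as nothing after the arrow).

aa->a; aab->b; bb->

  | bba => a
  | baabba => bbba => ba
  | bbaaabb => aaabb => aabb => bb => ε
  | aaababaa => aababaa => babaa => baba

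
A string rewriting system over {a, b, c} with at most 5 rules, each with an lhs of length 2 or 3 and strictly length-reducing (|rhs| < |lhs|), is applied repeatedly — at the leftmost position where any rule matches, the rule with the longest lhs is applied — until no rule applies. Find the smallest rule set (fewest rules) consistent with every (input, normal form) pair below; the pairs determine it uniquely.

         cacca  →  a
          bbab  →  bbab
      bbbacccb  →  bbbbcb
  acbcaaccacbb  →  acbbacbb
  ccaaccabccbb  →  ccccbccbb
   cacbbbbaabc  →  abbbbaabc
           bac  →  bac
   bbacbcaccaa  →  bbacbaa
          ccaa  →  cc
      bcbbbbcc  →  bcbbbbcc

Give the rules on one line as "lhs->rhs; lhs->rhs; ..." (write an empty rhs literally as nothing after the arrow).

acc->b; ca->; cac->a; cca->cc

  | cacca => aca => a
  | bbab
  | bbbacccb => bbbbcb
  | acbcaaccacbb => acbaccacbb => acbbacbb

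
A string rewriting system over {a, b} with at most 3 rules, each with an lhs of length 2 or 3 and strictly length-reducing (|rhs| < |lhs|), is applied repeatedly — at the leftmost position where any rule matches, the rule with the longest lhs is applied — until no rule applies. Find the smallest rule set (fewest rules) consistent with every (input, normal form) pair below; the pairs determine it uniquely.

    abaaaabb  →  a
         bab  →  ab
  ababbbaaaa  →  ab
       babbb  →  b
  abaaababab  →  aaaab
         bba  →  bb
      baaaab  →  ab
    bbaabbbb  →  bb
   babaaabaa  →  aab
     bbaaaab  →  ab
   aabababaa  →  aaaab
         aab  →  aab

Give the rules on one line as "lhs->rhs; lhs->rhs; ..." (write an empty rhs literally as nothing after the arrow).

  | abaaaabb => abaaabb => abaabb => ababb => aabb => a
  | bab => ab
  | ababbbaaaa => aabbbaaaa => abaaaa => abaaa => abaa => aba => ab
  | babbb => abbb => b

abb->; ba->b; bab->ab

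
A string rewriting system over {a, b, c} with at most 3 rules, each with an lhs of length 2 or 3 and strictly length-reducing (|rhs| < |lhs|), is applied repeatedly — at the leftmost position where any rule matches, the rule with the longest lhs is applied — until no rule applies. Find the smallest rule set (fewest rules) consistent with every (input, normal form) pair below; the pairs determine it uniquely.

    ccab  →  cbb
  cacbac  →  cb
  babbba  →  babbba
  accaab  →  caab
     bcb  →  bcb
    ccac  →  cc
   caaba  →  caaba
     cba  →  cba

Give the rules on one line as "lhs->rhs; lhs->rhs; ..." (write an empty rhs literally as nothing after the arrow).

ac->; cab->bb

  | ccab => cbb
  | cacbac => cbac => cb
  | babbba
  | accaab => caab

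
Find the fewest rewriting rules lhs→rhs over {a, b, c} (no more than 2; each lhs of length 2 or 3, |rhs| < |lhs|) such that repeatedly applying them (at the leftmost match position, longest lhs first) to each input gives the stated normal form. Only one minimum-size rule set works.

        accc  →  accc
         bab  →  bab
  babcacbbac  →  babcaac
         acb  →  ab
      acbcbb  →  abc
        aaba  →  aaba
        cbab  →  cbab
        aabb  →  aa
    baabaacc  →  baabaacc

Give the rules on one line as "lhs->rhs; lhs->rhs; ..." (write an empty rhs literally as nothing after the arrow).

acb->ab; bb->

  | accc
  | bab
  | babcacbbac => babcabbac => babcaac
  | acb => ab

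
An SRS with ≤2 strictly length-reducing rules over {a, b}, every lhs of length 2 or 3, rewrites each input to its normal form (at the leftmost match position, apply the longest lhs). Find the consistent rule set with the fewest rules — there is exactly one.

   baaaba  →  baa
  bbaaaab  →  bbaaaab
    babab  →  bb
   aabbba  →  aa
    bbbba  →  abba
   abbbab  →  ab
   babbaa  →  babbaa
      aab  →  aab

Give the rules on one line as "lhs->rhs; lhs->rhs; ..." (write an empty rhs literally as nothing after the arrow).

  | baaaba => baa
  | bbaaaab
  | babab => bb
  | aabbba => aaaba => aa

aba->; bbb->ab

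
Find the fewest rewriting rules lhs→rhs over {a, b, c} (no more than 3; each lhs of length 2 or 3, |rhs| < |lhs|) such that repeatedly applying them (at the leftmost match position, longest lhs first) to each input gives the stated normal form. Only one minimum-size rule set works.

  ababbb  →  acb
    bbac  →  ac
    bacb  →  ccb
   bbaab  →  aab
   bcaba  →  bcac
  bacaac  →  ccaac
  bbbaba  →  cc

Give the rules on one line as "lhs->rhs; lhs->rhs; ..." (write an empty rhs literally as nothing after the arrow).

ba->c; bb->

  | ababbb => acbbb => acb
  | bbac => ac
  | bacb => ccb
  | bbaab => aab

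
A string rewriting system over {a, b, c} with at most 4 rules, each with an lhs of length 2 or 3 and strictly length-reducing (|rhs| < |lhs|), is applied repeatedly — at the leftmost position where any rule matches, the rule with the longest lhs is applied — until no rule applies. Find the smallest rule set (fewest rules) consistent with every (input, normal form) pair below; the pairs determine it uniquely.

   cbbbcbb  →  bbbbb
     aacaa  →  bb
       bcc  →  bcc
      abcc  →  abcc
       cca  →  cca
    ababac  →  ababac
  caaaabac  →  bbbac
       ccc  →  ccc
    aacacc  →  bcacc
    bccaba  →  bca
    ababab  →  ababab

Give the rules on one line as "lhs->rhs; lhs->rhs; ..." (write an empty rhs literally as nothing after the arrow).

aa->b; cab->; cb->b

  | cbbbcbb => bbbcbb => bbbbb
  | aacaa => bcaa => bcb => bb
  | bcc
  | abcc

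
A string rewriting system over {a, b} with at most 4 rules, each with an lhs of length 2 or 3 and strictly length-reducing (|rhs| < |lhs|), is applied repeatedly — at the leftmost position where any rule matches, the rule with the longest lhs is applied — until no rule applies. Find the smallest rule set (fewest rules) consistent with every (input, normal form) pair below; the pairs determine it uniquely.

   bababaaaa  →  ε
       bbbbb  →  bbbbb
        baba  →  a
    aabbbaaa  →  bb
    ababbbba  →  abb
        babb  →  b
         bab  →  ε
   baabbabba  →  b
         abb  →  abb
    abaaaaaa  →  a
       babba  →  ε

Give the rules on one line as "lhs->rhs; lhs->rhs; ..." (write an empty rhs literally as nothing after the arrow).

aa->b; ba->; baa->; bab->

  | bababaaaa => abaaaa => aaa => ba => ε
  | bbbbb
  | baba => a
  | aabbbaaa => bbbbaaa => bbba => bb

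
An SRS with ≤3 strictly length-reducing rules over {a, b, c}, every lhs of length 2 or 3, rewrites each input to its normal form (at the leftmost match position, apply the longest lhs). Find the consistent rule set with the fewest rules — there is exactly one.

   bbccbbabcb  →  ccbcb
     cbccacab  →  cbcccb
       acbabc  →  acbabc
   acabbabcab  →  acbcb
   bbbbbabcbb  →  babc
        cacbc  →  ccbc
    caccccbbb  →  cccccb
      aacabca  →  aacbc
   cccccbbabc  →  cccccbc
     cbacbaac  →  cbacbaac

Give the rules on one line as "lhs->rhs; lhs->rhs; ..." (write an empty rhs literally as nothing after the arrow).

  | bbccbbabcb => ccbbabcb => ccabcb => ccbcb
  | cbccacab => cbcccab => cbcccb
  | acbabc
  | acabbabcab => acbbabcab => acabcab => acbcab => acbcb

bb->; ca->c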